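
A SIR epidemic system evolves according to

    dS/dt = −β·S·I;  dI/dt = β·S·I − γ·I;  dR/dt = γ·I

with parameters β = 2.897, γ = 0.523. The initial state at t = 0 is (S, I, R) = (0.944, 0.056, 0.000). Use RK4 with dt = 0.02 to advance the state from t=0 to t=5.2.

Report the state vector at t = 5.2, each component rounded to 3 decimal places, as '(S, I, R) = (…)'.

t=0.000: state=(0.944, 0.056, 0.000)
step 1 (dt=0.02): k1=(-0.153, 0.124, 0.029), k2=(-0.156, 0.126, 0.030), k3=(-0.156, 0.126, 0.030), k4=(-0.160, 0.129, 0.031); state += dt/6·(k1+2k2+2k3+k4)
t=0.020: state=(0.941, 0.059, 0.001)
t=0.040: state=(0.938, 0.061, 0.001)
t=0.060: state=(0.934, 0.064, 0.002)
continuing one RK4 step at a time; state shown every 10 steps (Δt=0.2):
t=0.200: state=(0.906, 0.086, 0.007)
t=0.400: state=(0.852, 0.129, 0.018)
t=0.600: state=(0.778, 0.187, 0.035)
t=0.800: state=(0.684, 0.258, 0.058)
t=1.000: state=(0.576, 0.335, 0.089)
t=1.200: state=(0.465, 0.407, 0.128)
t=1.400: state=(0.361, 0.466, 0.174)
t=1.600: state=(0.272, 0.503, 0.225)
t=1.800: state=(0.202, 0.520, 0.278)
t=2.000: state=(0.149, 0.518, 0.333)
t=2.200: state=(0.111, 0.503, 0.386)
t=2.400: state=(0.084, 0.479, 0.438)
t=2.600: state=(0.064, 0.450, 0.486)
t=2.800: state=(0.050, 0.419, 0.532)
t=3.000: state=(0.039, 0.387, 0.574)
t=3.200: state=(0.032, 0.356, 0.613)
t=3.400: state=(0.026, 0.326, 0.648)
t=3.600: state=(0.022, 0.297, 0.681)
t=3.800: state=(0.018, 0.271, 0.711)
t=4.000: state=(0.016, 0.247, 0.738)
t=4.200: state=(0.014, 0.224, 0.762)
t=4.400: state=(0.012, 0.203, 0.784)
t=4.600: state=(0.011, 0.184, 0.805)
t=4.800: state=(0.010, 0.167, 0.823)
t=5.000: state=(0.009, 0.151, 0.840)
t=5.200: state=(0.008, 0.137, 0.855)

(S, I, R) = (0.008, 0.137, 0.855)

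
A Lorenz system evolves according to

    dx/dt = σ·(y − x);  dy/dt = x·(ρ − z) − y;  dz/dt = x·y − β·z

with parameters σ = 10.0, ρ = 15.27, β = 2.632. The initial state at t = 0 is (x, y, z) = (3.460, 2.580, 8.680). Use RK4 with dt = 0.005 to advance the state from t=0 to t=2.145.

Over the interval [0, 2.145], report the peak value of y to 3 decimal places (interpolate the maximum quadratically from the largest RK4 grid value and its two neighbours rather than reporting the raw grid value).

max y = 10.529

t=0.000: state=(3.460, 2.580, 8.680)
step 1 (dt=0.005): k1=(-8.800, 20.221, -13.919), k2=(-8.074, 20.145, -13.710), k3=(-8.095, 20.156, -13.708), k4=(-7.387, 20.088, -13.498); state += dt/6·(k1+2k2+2k3+k4)
t=0.005: state=(3.420, 2.681, 8.611)
t=0.010: state=(3.386, 2.781, 8.545)
t=0.015: state=(3.359, 2.881, 8.481)
continuing one RK4 step at a time; state shown every 20 steps (Δt=0.1):
t=0.100: state=(3.650, 4.649, 7.764)
t=0.200: state=(5.210, 7.267, 8.291)
t=0.300: state=(7.549, 9.958, 11.341)
t=0.400: state=(9.317, 10.015, 16.555)
t=0.500: state=(8.508, 6.352, 19.391)
t=0.600: state=(5.880, 3.257, 17.824)
t=0.700: state=(3.828, 2.430, 14.820)
t=0.800: state=(3.033, 2.774, 12.132)
t=0.900: state=(3.191, 3.729, 10.191)
t=1.000: state=(4.077, 5.308, 9.265)
t=1.100: state=(5.634, 7.479, 9.872)
t=1.200: state=(7.557, 9.360, 12.613)
t=1.300: state=(8.703, 8.932, 16.541)
t=1.400: state=(7.858, 6.107, 18.322)
t=1.500: state=(5.829, 3.840, 16.982)
t=1.600: state=(4.271, 3.215, 14.535)
t=1.700: state=(3.711, 3.608, 12.321)
t=1.800: state=(3.993, 4.631, 10.839)
t=1.900: state=(4.945, 6.189, 10.451)
t=2.000: state=(6.387, 7.941, 11.602)
t=2.100: state=(7.766, 8.781, 14.283)
t=2.145: state=(8.093, 8.499, 15.616)
largest grid value and its neighbours: y(0.350)=10.52619, y(0.355)=10.52806, y(0.360)=10.51850
parabola through these three points peaks at t≈0.353 with y≈10.52871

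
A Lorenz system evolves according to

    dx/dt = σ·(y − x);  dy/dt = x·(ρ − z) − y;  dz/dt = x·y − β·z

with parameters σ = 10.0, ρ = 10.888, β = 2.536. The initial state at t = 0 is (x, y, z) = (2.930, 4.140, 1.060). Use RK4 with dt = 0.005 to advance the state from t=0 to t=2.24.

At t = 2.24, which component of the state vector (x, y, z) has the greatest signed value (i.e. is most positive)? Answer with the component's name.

t=0.000: state=(2.930, 4.140, 1.060)
step 1 (dt=0.005): k1=(12.100, 24.656, 9.442), k2=(12.414, 24.822, 9.690), k3=(12.410, 24.827, 9.693), k4=(12.721, 24.997, 9.947); state += dt/6·(k1+2k2+2k3+k4)
t=0.005: state=(2.992, 4.264, 1.108)
t=0.010: state=(3.057, 4.390, 1.160)
t=0.015: state=(3.125, 4.518, 1.213)
continuing one RK4 step at a time; state shown every 20 steps (Δt=0.1):
t=0.100: state=(4.700, 6.972, 2.707)
t=0.200: state=(7.255, 9.861, 6.697)
t=0.300: state=(9.109, 9.733, 12.754)
t=0.400: state=(8.050, 5.520, 15.936)
t=0.500: state=(5.057, 2.117, 14.469)
t=0.600: state=(2.732, 1.081, 11.720)
t=0.700: state=(1.651, 1.047, 9.283)
t=0.800: state=(1.355, 1.307, 7.353)
t=0.900: state=(1.478, 1.755, 5.893)
t=1.000: state=(1.899, 2.471, 4.886)
t=1.100: state=(2.647, 3.587, 4.399)
t=1.200: state=(3.809, 5.201, 4.673)
t=1.300: state=(5.396, 7.122, 6.173)
t=1.400: state=(7.023, 8.366, 9.181)
t=1.500: state=(7.682, 7.511, 12.496)
t=1.600: state=(6.700, 5.081, 13.760)
t=1.700: state=(4.924, 3.209, 12.747)
t=1.800: state=(3.533, 2.511, 10.909)
t=1.900: state=(2.868, 2.530, 9.151)
t=2.000: state=(2.791, 2.946, 7.770)
t=2.100: state=(3.142, 3.677, 6.890)
t=2.200: state=(3.846, 4.712, 6.641)
t=2.240: state=(4.215, 5.190, 6.760)
compare at T: x=4.215, y=5.190, z=6.760

largest component: z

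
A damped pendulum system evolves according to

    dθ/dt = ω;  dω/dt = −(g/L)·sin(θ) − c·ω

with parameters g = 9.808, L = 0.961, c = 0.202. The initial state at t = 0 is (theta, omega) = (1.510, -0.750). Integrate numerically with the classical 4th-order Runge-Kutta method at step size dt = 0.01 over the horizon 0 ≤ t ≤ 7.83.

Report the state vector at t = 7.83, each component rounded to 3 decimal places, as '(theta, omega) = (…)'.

(theta, omega) = (-0.086, 2.051)

t=0.000: state=(1.510, -0.750)
step 1 (dt=0.01): k1=(-0.750, -10.036), k2=(-0.800, -10.023), k3=(-0.800, -10.023), k4=(-0.850, -10.010); state += dt/6·(k1+2k2+2k3+k4)
t=0.010: state=(1.502, -0.850)
t=0.020: state=(1.493, -0.950)
t=0.030: state=(1.483, -1.050)
continuing one RK4 step at a time; state shown every 50 steps (Δt=0.5):
t=0.500: state=(0.063, -4.215)
t=1.000: state=(-1.335, -0.578)
t=1.500: state=(-0.465, 3.589)
t=2.000: state=(1.085, 1.453)
t=2.500: state=(0.664, -2.862)
t=3.000: state=(-0.846, -1.943)
t=3.500: state=(-0.740, 2.234)
t=4.000: state=(0.648, 2.151)
t=4.500: state=(0.748, -1.741)
t=5.000: state=(-0.497, -2.180)
t=5.500: state=(-0.720, 1.371)
t=6.000: state=(0.386, 2.107)
t=6.500: state=(0.675, -1.100)
t=7.000: state=(-0.307, -1.982)
t=7.500: state=(-0.623, 0.906)
t=7.830: state=(-0.086, 2.051)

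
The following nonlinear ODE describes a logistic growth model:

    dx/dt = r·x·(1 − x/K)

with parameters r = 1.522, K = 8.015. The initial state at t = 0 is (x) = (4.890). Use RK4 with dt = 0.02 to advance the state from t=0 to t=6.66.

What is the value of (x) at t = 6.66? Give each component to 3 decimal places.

t=0.000: state=(4.890)
step 1 (dt=0.02): k1=(2.902), k2=(2.892), k3=(2.892), k4=(2.882); state += dt/6·(k1+2k2+2k3+k4)
t=0.020: state=(4.948)
t=0.040: state=(5.005)
t=0.060: state=(5.062)
continuing one RK4 step at a time; state shown every 25 steps (Δt=0.5):
t=0.500: state=(6.172)
t=1.000: state=(7.034)
t=1.500: state=(7.525)
t=2.000: state=(7.778)
t=2.500: state=(7.903)
t=3.000: state=(7.962)
t=3.500: state=(7.990)
t=4.000: state=(8.003)
t=4.500: state=(8.010)
t=5.000: state=(8.012)
t=5.500: state=(8.014)
t=6.000: state=(8.014)
t=6.500: state=(8.015)
t=6.660: state=(8.015)

(x) = (8.015)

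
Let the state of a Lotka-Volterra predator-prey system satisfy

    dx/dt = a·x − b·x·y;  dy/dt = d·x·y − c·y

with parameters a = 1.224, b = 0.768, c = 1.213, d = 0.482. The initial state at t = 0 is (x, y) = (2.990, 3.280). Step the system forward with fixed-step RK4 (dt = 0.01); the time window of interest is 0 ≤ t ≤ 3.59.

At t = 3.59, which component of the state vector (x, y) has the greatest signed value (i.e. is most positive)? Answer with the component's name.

t=0.000: state=(2.990, 3.280)
step 1 (dt=0.01): k1=(-3.872, 0.748), k2=(-3.856, 0.719), k3=(-3.855, 0.719), k4=(-3.839, 0.689); state += dt/6·(k1+2k2+2k3+k4)
t=0.010: state=(2.951, 3.287)
t=0.020: state=(2.913, 3.294)
t=0.030: state=(2.875, 3.300)
continuing one RK4 step at a time; state shown every 20 steps (Δt=0.2):
t=0.200: state=(2.295, 3.316)
t=0.400: state=(1.779, 3.161)
t=0.600: state=(1.426, 2.891)
t=0.800: state=(1.197, 2.572)
t=1.000: state=(1.056, 2.248)
t=1.200: state=(0.978, 1.945)
t=1.400: state=(0.947, 1.674)
t=1.600: state=(0.953, 1.439)
t=1.800: state=(0.991, 1.239)
t=2.000: state=(1.060, 1.073)
t=2.200: state=(1.161, 0.937)
t=2.400: state=(1.296, 0.827)
t=2.600: state=(1.468, 0.741)
t=2.800: state=(1.682, 0.677)
t=3.000: state=(1.943, 0.632)
t=3.200: state=(2.258, 0.607)
t=3.400: state=(2.629, 0.602)
t=3.590: state=(3.035, 0.620)
compare at T: x=3.035, y=0.620

largest component: x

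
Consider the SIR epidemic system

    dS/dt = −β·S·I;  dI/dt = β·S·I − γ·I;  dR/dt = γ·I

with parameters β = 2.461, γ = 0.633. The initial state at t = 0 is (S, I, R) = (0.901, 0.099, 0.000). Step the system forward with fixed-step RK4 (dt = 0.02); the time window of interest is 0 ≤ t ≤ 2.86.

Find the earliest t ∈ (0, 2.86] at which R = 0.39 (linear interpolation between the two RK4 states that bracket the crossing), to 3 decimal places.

t = 2.037

t=0.000: state=(0.901, 0.099, 0.000)
step 1 (dt=0.02): k1=(-0.220, 0.157, 0.063), k2=(-0.222, 0.159, 0.064), k3=(-0.222, 0.159, 0.064), k4=(-0.225, 0.161, 0.065); state += dt/6·(k1+2k2+2k3+k4)
t=0.020: state=(0.897, 0.102, 0.001)
t=0.040: state=(0.892, 0.105, 0.003)
t=0.060: state=(0.887, 0.109, 0.004)
continuing one RK4 step at a time; state shown every 5 steps (Δt=0.1):
t=0.100: state=(0.878, 0.116, 0.007)
t=0.200: state=(0.851, 0.134, 0.015)
t=0.300: state=(0.821, 0.155, 0.024)
t=0.400: state=(0.788, 0.177, 0.034)
t=0.500: state=(0.753, 0.201, 0.046)
t=0.600: state=(0.714, 0.226, 0.060)
t=0.700: state=(0.673, 0.252, 0.075)
t=0.800: state=(0.631, 0.277, 0.092)
t=0.900: state=(0.587, 0.303, 0.110)
t=1.000: state=(0.544, 0.326, 0.130)
t=1.100: state=(0.500, 0.348, 0.151)
t=1.200: state=(0.458, 0.368, 0.174)
t=1.300: state=(0.417, 0.385, 0.198)
t=1.400: state=(0.379, 0.398, 0.223)
t=1.500: state=(0.343, 0.409, 0.248)
t=1.600: state=(0.310, 0.416, 0.274)
t=1.700: state=(0.280, 0.419, 0.301)
t=1.800: state=(0.252, 0.420, 0.327)
t=1.900: state=(0.228, 0.418, 0.354)
t=2.000: state=(0.205, 0.414, 0.380)
t=2.020: state=(0.201, 0.413, 0.386)
next step: t=2.040: state=(0.197, 0.412, 0.391) — R has crossed 0.39
linear interpolation between t=2.020 (0.38552) and t=2.040 (0.39075) → t≈2.037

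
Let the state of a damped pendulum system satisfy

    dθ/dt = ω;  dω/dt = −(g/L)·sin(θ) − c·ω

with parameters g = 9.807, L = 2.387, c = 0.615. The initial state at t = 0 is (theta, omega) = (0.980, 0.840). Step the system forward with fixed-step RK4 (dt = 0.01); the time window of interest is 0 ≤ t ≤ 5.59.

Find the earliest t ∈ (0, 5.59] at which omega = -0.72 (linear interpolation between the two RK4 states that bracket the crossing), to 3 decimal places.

t=0.000: state=(0.980, 0.840)
step 1 (dt=0.01): k1=(0.840, -3.929), k2=(0.820, -3.926), k3=(0.820, -3.926), k4=(0.801, -3.923); state += dt/6·(k1+2k2+2k3+k4)
t=0.010: state=(0.988, 0.801)
t=0.020: state=(0.996, 0.762)
t=0.030: state=(1.003, 0.722)
continuing one RK4 step at a time; state shown every 20 steps (Δt=0.2):
t=0.200: state=(1.071, 0.077)
t=0.400: state=(1.016, -0.604)
t=0.430: state=(0.997, -0.697)
next step: t=0.440: state=(0.990, -0.727) — omega has crossed -0.72
linear interpolation between t=0.430 (-0.69661) and t=0.440 (-0.72665) → t≈0.438

t = 0.438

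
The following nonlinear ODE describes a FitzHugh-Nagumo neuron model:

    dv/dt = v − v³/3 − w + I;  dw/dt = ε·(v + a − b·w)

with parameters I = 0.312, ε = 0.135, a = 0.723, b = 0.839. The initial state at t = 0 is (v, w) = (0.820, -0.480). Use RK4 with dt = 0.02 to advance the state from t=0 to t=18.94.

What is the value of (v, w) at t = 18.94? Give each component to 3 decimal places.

t=0.000: state=(0.820, -0.480)
step 1 (dt=0.02): k1=(1.428, 0.263), k2=(1.430, 0.264), k3=(1.430, 0.264), k4=(1.432, 0.266); state += dt/6·(k1+2k2+2k3+k4)
t=0.020: state=(0.849, -0.475)
t=0.040: state=(0.877, -0.469)
t=0.060: state=(0.906, -0.464)
continuing one RK4 step at a time; state shown every 50 steps (Δt=1):
t=1.000: state=(1.804, -0.154)
t=2.000: state=(1.833, 0.191)
t=3.000: state=(1.711, 0.489)
t=4.000: state=(1.570, 0.738)
t=5.000: state=(1.417, 0.942)
t=6.000: state=(1.243, 1.103)
t=7.000: state=(1.030, 1.223)
t=8.000: state=(0.726, 1.297)
t=9.000: state=(0.157, 1.311)
t=10.000: state=(-1.134, 1.208)
t=11.000: state=(-1.942, 0.957)
t=12.000: state=(-1.928, 0.698)
t=13.000: state=(-1.845, 0.475)
t=14.000: state=(-1.760, 0.286)
t=15.000: state=(-1.678, 0.128)
t=16.000: state=(-1.599, -0.002)
t=17.000: state=(-1.523, -0.109)
t=18.000: state=(-1.449, -0.194)
t=18.940: state=(-1.383, -0.258)

(v, w) = (-1.383, -0.258)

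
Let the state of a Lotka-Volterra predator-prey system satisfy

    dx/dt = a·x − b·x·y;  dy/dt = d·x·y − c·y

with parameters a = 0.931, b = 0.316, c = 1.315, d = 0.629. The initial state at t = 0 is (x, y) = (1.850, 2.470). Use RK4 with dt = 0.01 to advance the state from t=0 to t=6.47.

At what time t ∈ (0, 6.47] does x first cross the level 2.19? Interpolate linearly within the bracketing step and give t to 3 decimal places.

t = 0.930

t=0.000: state=(1.850, 2.470)
step 1 (dt=0.01): k1=(0.278, -0.374), k2=(0.280, -0.371), k3=(0.280, -0.371), k4=(0.281, -0.369); state += dt/6·(k1+2k2+2k3+k4)
t=0.010: state=(1.853, 2.466)
t=0.020: state=(1.856, 2.463)
t=0.030: state=(1.858, 2.459)
continuing one RK4 step at a time; state shown every 25 steps (Δt=0.25):
t=0.250: state=(1.927, 2.392)
t=0.500: state=(2.017, 2.348)
t=0.750: state=(2.116, 2.339)
t=0.930: state=(2.190, 2.356)
next step: t=0.940: state=(2.194, 2.357) — x has crossed 2.19
linear interpolation between t=0.930 (2.18988) and t=0.940 (2.19397) → t≈0.930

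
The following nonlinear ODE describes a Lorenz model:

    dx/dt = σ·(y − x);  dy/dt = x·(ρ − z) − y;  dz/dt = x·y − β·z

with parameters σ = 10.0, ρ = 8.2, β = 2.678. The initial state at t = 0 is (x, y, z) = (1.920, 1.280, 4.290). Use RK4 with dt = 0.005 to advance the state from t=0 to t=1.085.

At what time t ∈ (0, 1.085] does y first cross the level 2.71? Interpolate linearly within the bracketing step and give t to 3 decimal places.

t = 0.215

t=0.000: state=(1.920, 1.280, 4.290)
step 1 (dt=0.005): k1=(-6.400, 6.227, -9.031), k2=(-6.084, 6.192, -8.961), k3=(-6.093, 6.195, -8.961), k4=(-5.786, 6.162, -8.892); state += dt/6·(k1+2k2+2k3+k4)
t=0.005: state=(1.890, 1.311, 4.245)
t=0.010: state=(1.862, 1.342, 4.201)
t=0.015: state=(1.837, 1.372, 4.158)
continuing one RK4 step at a time; state shown every 10 steps (Δt=0.05):
t=0.050: state=(1.733, 1.581, 3.873)
t=0.100: state=(1.737, 1.882, 3.528)
t=0.150: state=(1.863, 2.211, 3.257)
t=0.200: state=(2.078, 2.587, 3.070)
t=0.210: state=(2.130, 2.669, 3.044)
next step: t=0.215: state=(2.158, 2.711, 3.032) — y has crossed 2.71
linear interpolation between t=0.210 (2.66874) and t=0.215 (2.71064) → t≈0.215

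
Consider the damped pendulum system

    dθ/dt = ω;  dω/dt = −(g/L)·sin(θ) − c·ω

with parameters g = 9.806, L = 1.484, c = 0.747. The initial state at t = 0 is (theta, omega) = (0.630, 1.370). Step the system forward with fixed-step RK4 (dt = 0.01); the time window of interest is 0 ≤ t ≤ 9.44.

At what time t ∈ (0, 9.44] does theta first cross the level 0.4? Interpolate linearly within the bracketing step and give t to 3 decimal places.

t=0.000: state=(0.630, 1.370)
step 1 (dt=0.01): k1=(1.370, -4.916), k2=(1.345, -4.934), k3=(1.345, -4.934), k4=(1.321, -4.951); state += dt/6·(k1+2k2+2k3+k4)
t=0.010: state=(0.643, 1.321)
t=0.020: state=(0.656, 1.271)
t=0.030: state=(0.669, 1.221)
continuing one RK4 step at a time; state shown every 50 steps (Δt=0.5):
t=0.500: state=(0.700, -0.967)
t=0.730: state=(0.402, -1.551)
next step: t=0.740: state=(0.386, -1.564) — theta has crossed 0.4
linear interpolation between t=0.730 (0.40161) and t=0.740 (0.38603) → t≈0.731

t = 0.731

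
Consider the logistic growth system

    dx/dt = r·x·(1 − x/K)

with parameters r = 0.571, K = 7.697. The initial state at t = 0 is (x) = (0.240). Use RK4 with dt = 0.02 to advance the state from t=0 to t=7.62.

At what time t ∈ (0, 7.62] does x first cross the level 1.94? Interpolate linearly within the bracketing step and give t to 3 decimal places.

t=0.000: state=(0.240)
step 1 (dt=0.02): k1=(0.133), k2=(0.133), k3=(0.133), k4=(0.134); state += dt/6·(k1+2k2+2k3+k4)
t=0.020: state=(0.243)
t=0.040: state=(0.245)
t=0.060: state=(0.248)
continuing one RK4 step at a time; state shown every 25 steps (Δt=0.5):
t=0.500: state=(0.316)
t=1.000: state=(0.415)
t=1.500: state=(0.542)
t=2.000: state=(0.705)
t=2.500: state=(0.910)
t=3.000: state=(1.166)
t=3.500: state=(1.477)
t=4.000: state=(1.848)
t=4.100: state=(1.929)
next step: t=4.120: state=(1.946) — x has crossed 1.94
linear interpolation between t=4.100 (1.92922) and t=4.120 (1.94578) → t≈4.113

t = 4.113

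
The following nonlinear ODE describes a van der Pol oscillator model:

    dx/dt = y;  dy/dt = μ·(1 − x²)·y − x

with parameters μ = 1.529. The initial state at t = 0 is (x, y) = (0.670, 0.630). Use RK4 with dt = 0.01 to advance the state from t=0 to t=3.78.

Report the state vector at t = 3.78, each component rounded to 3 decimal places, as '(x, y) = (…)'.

t=0.000: state=(0.670, 0.630)
step 1 (dt=0.01): k1=(0.630, -0.139), k2=(0.629, -0.147), k3=(0.629, -0.147), k4=(0.629, -0.155); state += dt/6·(k1+2k2+2k3+k4)
t=0.010: state=(0.676, 0.629)
t=0.020: state=(0.683, 0.627)
t=0.030: state=(0.689, 0.625)
continuing one RK4 step at a time; state shown every 20 steps (Δt=0.2):
t=0.200: state=(0.791, 0.570)
t=0.400: state=(0.894, 0.446)
t=0.600: state=(0.966, 0.275)
t=0.800: state=(1.002, 0.079)
t=1.000: state=(0.998, -0.122)
t=1.200: state=(0.953, -0.321)
t=1.400: state=(0.869, -0.525)
t=1.600: state=(0.742, -0.756)
t=1.800: state=(0.563, -1.043)
t=2.000: state=(0.317, -1.433)
t=2.200: state=(-0.020, -1.964)
t=2.400: state=(-0.473, -2.556)
t=2.600: state=(-1.017, -2.757)
t=2.800: state=(-1.511, -2.035)
t=3.000: state=(-1.804, -0.914)
t=3.200: state=(-1.904, -0.168)
t=3.400: state=(-1.897, 0.187)
t=3.600: state=(-1.842, 0.349)
t=3.780: state=(-1.771, 0.430)

(x, y) = (-1.771, 0.430)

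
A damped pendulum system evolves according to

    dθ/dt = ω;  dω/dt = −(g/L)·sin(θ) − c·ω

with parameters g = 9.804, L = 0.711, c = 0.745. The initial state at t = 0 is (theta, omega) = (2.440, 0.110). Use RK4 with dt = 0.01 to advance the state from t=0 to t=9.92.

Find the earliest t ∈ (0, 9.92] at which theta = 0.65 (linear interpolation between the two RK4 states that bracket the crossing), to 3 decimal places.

t = 0.631

t=0.000: state=(2.440, 0.110)
step 1 (dt=0.01): k1=(0.110, -8.982), k2=(0.065, -8.943), k3=(0.065, -8.945), k4=(0.021, -8.908); state += dt/6·(k1+2k2+2k3+k4)
t=0.010: state=(2.441, 0.021)
t=0.020: state=(2.440, -0.068)
t=0.030: state=(2.439, -0.156)
continuing one RK4 step at a time; state shown every 50 steps (Δt=0.5):
t=0.500: state=(1.340, -4.725)
t=0.630: state=(0.654, -5.700)
next step: t=0.640: state=(0.597, -5.738) — theta has crossed 0.65
linear interpolation between t=0.630 (0.65418) and t=0.640 (0.59698) → t≈0.631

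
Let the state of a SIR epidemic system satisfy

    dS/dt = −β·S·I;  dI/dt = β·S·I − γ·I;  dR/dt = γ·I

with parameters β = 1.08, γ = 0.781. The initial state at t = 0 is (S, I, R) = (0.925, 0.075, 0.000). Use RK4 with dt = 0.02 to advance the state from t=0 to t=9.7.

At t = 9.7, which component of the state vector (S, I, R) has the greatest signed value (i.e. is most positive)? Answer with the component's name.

largest component: R

t=0.000: state=(0.925, 0.075, 0.000)
step 1 (dt=0.02): k1=(-0.075, 0.016, 0.059), k2=(-0.075, 0.016, 0.059), k3=(-0.075, 0.016, 0.059), k4=(-0.075, 0.016, 0.059); state += dt/6·(k1+2k2+2k3+k4)
t=0.020: state=(0.923, 0.075, 0.001)
t=0.040: state=(0.922, 0.076, 0.002)
t=0.060: state=(0.920, 0.076, 0.004)
continuing one RK4 step at a time; state shown every 25 steps (Δt=0.5):
t=0.500: state=(0.886, 0.083, 0.031)
t=1.000: state=(0.846, 0.089, 0.065)
t=1.500: state=(0.805, 0.095, 0.100)
t=2.000: state=(0.764, 0.098, 0.138)
t=2.500: state=(0.725, 0.099, 0.177)
t=3.000: state=(0.687, 0.098, 0.215)
t=3.500: state=(0.652, 0.095, 0.253)
t=4.000: state=(0.620, 0.091, 0.289)
t=4.500: state=(0.591, 0.085, 0.323)
t=5.000: state=(0.566, 0.079, 0.355)
t=5.500: state=(0.543, 0.072, 0.385)
t=6.000: state=(0.524, 0.065, 0.412)
t=6.500: state=(0.506, 0.058, 0.436)
t=7.000: state=(0.492, 0.051, 0.457)
t=7.500: state=(0.479, 0.045, 0.476)
t=8.000: state=(0.468, 0.039, 0.492)
t=8.500: state=(0.459, 0.034, 0.507)
t=9.000: state=(0.451, 0.030, 0.519)
t=9.500: state=(0.445, 0.026, 0.530)
t=9.700: state=(0.442, 0.024, 0.534)
compare at T: S=0.442, I=0.024, R=0.534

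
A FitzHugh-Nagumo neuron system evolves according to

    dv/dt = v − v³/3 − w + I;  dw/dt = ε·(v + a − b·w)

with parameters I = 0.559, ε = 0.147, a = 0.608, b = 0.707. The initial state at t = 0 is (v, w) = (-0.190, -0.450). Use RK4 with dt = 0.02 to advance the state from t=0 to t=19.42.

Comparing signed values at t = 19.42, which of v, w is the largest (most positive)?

largest component: w

t=0.000: state=(-0.190, -0.450)
step 1 (dt=0.02): k1=(0.821, 0.108), k2=(0.828, 0.109), k3=(0.828, 0.109), k4=(0.835, 0.110); state += dt/6·(k1+2k2+2k3+k4)
t=0.020: state=(-0.173, -0.448)
t=0.040: state=(-0.157, -0.446)
t=0.060: state=(-0.139, -0.443)
continuing one RK4 step at a time; state shown every 50 steps (Δt=1):
t=1.000: state=(1.035, -0.269)
t=2.000: state=(1.876, 0.064)
t=3.000: state=(1.851, 0.405)
t=4.000: state=(1.727, 0.700)
t=5.000: state=(1.591, 0.947)
t=6.000: state=(1.445, 1.151)
t=7.000: state=(1.283, 1.313)
t=8.000: state=(1.090, 1.434)
t=9.000: state=(0.833, 1.512)
t=10.000: state=(0.406, 1.537)
t=11.000: state=(-0.548, 1.469)
t=12.000: state=(-1.784, 1.233)
t=13.000: state=(-1.918, 0.931)
t=14.000: state=(-1.827, 0.662)
t=15.000: state=(-1.722, 0.434)
t=16.000: state=(-1.616, 0.243)
t=17.000: state=(-1.509, 0.086)
t=18.000: state=(-1.398, -0.040)
t=19.000: state=(-1.283, -0.139)
t=19.420: state=(-1.232, -0.172)
compare at T: v=-1.232, w=-0.172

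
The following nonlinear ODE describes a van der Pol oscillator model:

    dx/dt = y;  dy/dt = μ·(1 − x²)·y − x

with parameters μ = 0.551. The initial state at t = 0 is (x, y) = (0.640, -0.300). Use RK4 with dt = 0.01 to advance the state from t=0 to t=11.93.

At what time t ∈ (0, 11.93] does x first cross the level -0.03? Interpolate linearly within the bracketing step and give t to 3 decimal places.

t = 1.013

t=0.000: state=(0.640, -0.300)
step 1 (dt=0.01): k1=(-0.300, -0.738), k2=(-0.304, -0.738), k3=(-0.304, -0.738), k4=(-0.307, -0.738); state += dt/6·(k1+2k2+2k3+k4)
t=0.010: state=(0.637, -0.307)
t=0.020: state=(0.634, -0.315)
t=0.030: state=(0.631, -0.322)
continuing one RK4 step at a time; state shown every 50 steps (Δt=0.5):
t=0.500: state=(0.398, -0.664)
t=1.000: state=(-0.017, -0.983)
t=1.010: state=(-0.027, -0.988)
next step: t=1.020: state=(-0.037, -0.993) — x has crossed -0.03
linear interpolation between t=1.010 (-0.02681) and t=1.020 (-0.03672) → t≈1.013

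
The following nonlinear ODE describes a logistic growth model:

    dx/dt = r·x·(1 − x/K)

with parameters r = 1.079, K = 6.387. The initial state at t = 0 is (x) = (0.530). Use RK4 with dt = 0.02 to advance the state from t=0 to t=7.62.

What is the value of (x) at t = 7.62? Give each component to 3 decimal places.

t=0.000: state=(0.530)
step 1 (dt=0.02): k1=(0.524), k2=(0.529), k3=(0.529), k4=(0.534); state += dt/6·(k1+2k2+2k3+k4)
t=0.020: state=(0.541)
t=0.040: state=(0.551)
t=0.060: state=(0.562)
continuing one RK4 step at a time; state shown every 25 steps (Δt=0.5):
t=0.500: state=(0.858)
t=1.000: state=(1.343)
t=1.500: state=(2.002)
t=2.000: state=(2.805)
t=2.500: state=(3.661)
t=3.000: state=(4.454)
t=3.500: state=(5.097)
t=4.000: state=(5.566)
t=4.500: state=(5.881)
t=5.000: state=(6.082)
t=5.500: state=(6.206)
t=6.000: state=(6.280)
t=6.500: state=(6.324)
t=7.000: state=(6.350)
t=7.500: state=(6.365)
t=7.620: state=(6.368)

(x) = (6.368)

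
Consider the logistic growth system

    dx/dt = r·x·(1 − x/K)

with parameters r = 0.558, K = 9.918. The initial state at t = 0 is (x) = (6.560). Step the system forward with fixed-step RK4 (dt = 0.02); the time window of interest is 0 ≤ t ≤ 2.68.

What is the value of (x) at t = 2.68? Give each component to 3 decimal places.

t=0.000: state=(6.560)
step 1 (dt=0.02): k1=(1.239), k2=(1.237), k3=(1.237), k4=(1.235); state += dt/6·(k1+2k2+2k3+k4)
t=0.020: state=(6.585)
t=0.040: state=(6.609)
t=0.060: state=(6.634)
continuing one RK4 step at a time; state shown every 5 steps (Δt=0.1):
t=0.100: state=(6.683)
t=0.200: state=(6.803)
t=0.300: state=(6.921)
t=0.400: state=(7.037)
t=0.500: state=(7.149)
t=0.600: state=(7.259)
t=0.700: state=(7.366)
t=0.800: state=(7.471)
t=0.900: state=(7.572)
t=1.000: state=(7.671)
t=1.100: state=(7.766)
t=1.200: state=(7.859)
t=1.300: state=(7.948)
t=1.400: state=(8.035)
t=1.500: state=(8.119)
t=1.600: state=(8.199)
t=1.700: state=(8.277)
t=1.800: state=(8.352)
t=1.900: state=(8.424)
t=2.000: state=(8.494)
t=2.100: state=(8.560)
t=2.200: state=(8.624)
t=2.300: state=(8.686)
t=2.400: state=(8.745)
t=2.500: state=(8.801)
t=2.600: state=(8.856)
t=2.680: state=(8.897)

(x) = (8.897)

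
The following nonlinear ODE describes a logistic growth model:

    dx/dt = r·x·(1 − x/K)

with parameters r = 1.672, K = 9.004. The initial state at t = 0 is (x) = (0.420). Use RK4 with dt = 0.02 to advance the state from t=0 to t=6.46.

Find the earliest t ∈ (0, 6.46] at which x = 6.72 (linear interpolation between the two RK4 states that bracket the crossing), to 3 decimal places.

t = 2.450

t=0.000: state=(0.420)
step 1 (dt=0.02): k1=(0.669), k2=(0.680), k3=(0.680), k4=(0.690); state += dt/6·(k1+2k2+2k3+k4)
t=0.020: state=(0.434)
t=0.040: state=(0.448)
t=0.060: state=(0.462)
continuing one RK4 step at a time; state shown every 25 steps (Δt=0.5):
t=0.500: state=(0.913)
t=1.000: state=(1.860)
t=1.500: state=(3.380)
t=2.000: state=(5.231)
t=2.440: state=(6.691)
next step: t=2.460: state=(6.748) — x has crossed 6.72
linear interpolation between t=2.440 (6.69111) and t=2.460 (6.74811) → t≈2.450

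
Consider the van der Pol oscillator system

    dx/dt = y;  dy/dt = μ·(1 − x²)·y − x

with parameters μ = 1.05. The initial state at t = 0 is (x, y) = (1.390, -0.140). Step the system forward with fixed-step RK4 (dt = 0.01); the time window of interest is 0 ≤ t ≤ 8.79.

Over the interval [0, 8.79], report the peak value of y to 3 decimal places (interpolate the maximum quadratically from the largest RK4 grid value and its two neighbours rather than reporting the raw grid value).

t=0.000: state=(1.390, -0.140)
step 1 (dt=0.01): k1=(-0.140, -1.253), k2=(-0.146, -1.246), k3=(-0.146, -1.246), k4=(-0.152, -1.240); state += dt/6·(k1+2k2+2k3+k4)
t=0.010: state=(1.389, -0.152)
t=0.020: state=(1.387, -0.165)
t=0.030: state=(1.385, -0.177)
continuing one RK4 step at a time; state shown every 50 steps (Δt=0.5):
t=0.500: state=(1.185, -0.652)
t=1.000: state=(0.737, -1.171)
t=1.500: state=(-0.049, -2.047)
t=2.000: state=(-1.239, -2.316)
t=2.500: state=(-1.919, -0.391)
t=3.000: state=(-1.864, 0.423)
t=3.500: state=(-1.578, 0.698)
t=4.000: state=(-1.160, 0.999)
t=4.500: state=(-0.530, 1.601)
t=5.000: state=(0.528, 2.631)
t=5.500: state=(1.727, 1.552)
t=6.000: state=(2.002, -0.134)
t=6.500: state=(1.808, -0.557)
t=7.000: state=(1.473, -0.784)
t=7.500: state=(1.003, -1.138)
t=8.000: state=(0.268, -1.897)
t=8.500: state=(-0.937, -2.719)
t=8.790: state=(-1.630, -1.841)
largest grid value and its neighbours: y(5.110)=2.72347, y(5.120)=2.72366, y(5.130)=2.72224
parabola through these three points peaks at t≈5.116 with y≈2.72377

max y = 2.724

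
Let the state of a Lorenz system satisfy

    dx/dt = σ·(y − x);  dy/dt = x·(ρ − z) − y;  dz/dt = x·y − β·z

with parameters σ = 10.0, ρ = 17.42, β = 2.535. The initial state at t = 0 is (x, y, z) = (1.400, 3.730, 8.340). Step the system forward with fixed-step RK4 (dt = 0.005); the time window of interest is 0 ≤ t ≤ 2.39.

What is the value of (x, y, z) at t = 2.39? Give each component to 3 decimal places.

t=0.000: state=(1.400, 3.730, 8.340)
step 1 (dt=0.005): k1=(23.300, 8.982, -15.920), k2=(22.942, 9.546, -15.569), k3=(22.965, 9.536, -15.573), k4=(22.629, 10.095, -15.222); state += dt/6·(k1+2k2+2k3+k4)
t=0.005: state=(1.515, 3.778, 8.262)
t=0.010: state=(1.626, 3.831, 8.188)
t=0.015: state=(1.735, 3.890, 8.117)
continuing one RK4 step at a time; state shown every 20 steps (Δt=0.1):
t=0.100: state=(3.477, 5.650, 7.507)
t=0.200: state=(6.132, 9.326, 9.040)
t=0.300: state=(9.519, 12.594, 14.978)
t=0.400: state=(10.780, 9.631, 22.499)
t=0.500: state=(7.643, 3.424, 22.763)
t=0.600: state=(3.953, 1.178, 18.681)
t=0.700: state=(2.166, 1.228, 14.781)
t=0.800: state=(1.790, 1.870, 11.725)
t=0.900: state=(2.216, 2.978, 9.517)
t=1.000: state=(3.362, 4.941, 8.350)
t=1.100: state=(5.477, 8.153, 9.045)
t=1.200: state=(8.523, 11.629, 13.355)
t=1.300: state=(10.529, 10.762, 20.543)
t=1.400: state=(8.624, 5.097, 22.883)
t=1.500: state=(5.018, 1.919, 19.682)
t=1.600: state=(2.853, 1.579, 15.811)
t=1.700: state=(2.240, 2.175, 12.665)
t=1.800: state=(2.585, 3.313, 10.397)
t=1.900: state=(3.714, 5.278, 9.251)
t=2.000: state=(5.772, 8.317, 10.044)
t=2.100: state=(8.550, 11.238, 14.211)
t=2.200: state=(10.120, 10.051, 20.442)
t=2.300: state=(8.268, 5.114, 22.176)
t=2.390: state=(5.373, 2.508, 19.617)

(x, y, z) = (5.373, 2.508, 19.617)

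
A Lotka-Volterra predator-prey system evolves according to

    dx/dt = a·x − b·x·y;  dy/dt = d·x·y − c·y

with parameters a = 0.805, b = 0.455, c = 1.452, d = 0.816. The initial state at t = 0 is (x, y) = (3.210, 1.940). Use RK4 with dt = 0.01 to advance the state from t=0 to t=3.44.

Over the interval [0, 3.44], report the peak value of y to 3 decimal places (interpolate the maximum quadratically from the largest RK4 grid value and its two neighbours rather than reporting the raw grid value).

t=0.000: state=(3.210, 1.940)
step 1 (dt=0.01): k1=(-0.249, 2.265), k2=(-0.266, 2.276), k3=(-0.266, 2.276), k4=(-0.282, 2.287); state += dt/6·(k1+2k2+2k3+k4)
t=0.010: state=(3.207, 1.963)
t=0.020: state=(3.204, 1.986)
t=0.030: state=(3.201, 2.009)
continuing one RK4 step at a time; state shown every 20 steps (Δt=0.2):
t=0.200: state=(3.092, 2.431)
t=0.400: state=(2.843, 2.956)
t=0.600: state=(2.496, 3.422)
t=0.800: state=(2.115, 3.728)
t=1.000: state=(1.759, 3.823)
t=1.200: state=(1.464, 3.716)
t=1.400: state=(1.240, 3.462)
t=1.600: state=(1.079, 3.126)
t=1.800: state=(0.969, 2.762)
t=2.000: state=(0.900, 2.405)
t=2.200: state=(0.863, 2.076)
t=2.400: state=(0.850, 1.785)
t=2.600: state=(0.859, 1.535)
t=2.800: state=(0.886, 1.323)
t=3.000: state=(0.930, 1.148)
t=3.200: state=(0.991, 1.004)
t=3.400: state=(1.069, 0.888)
t=3.440: state=(1.086, 0.868)
largest grid value and its neighbours: y(0.980)=3.82286, y(0.990)=3.82299, y(1.000)=3.82261
parabola through these three points peaks at t≈0.988 with y≈3.82301

max y = 3.823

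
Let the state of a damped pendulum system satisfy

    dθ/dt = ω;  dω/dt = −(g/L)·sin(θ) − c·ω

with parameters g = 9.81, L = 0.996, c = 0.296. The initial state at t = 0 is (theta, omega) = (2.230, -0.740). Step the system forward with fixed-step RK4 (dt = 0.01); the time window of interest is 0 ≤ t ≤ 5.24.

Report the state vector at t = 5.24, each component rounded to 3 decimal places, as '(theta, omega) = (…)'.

(theta, omega) = (-0.082, -2.738)

t=0.000: state=(2.230, -0.740)
step 1 (dt=0.01): k1=(-0.740, -7.567), k2=(-0.778, -7.578), k3=(-0.778, -7.579), k4=(-0.816, -7.591); state += dt/6·(k1+2k2+2k3+k4)
t=0.010: state=(2.222, -0.816)
t=0.020: state=(2.214, -0.892)
t=0.030: state=(2.204, -0.968)
continuing one RK4 step at a time; state shown every 20 steps (Δt=0.2):
t=0.200: state=(1.925, -2.339)
t=0.400: state=(1.283, -4.081)
t=0.600: state=(0.333, -5.196)
t=0.800: state=(-0.674, -4.557)
t=1.000: state=(-1.404, -2.651)
t=1.200: state=(-1.726, -0.595)
t=1.400: state=(-1.651, 1.330)
t=1.600: state=(-1.201, 3.137)
t=1.800: state=(-0.435, 4.340)
t=2.000: state=(0.434, 4.075)
t=2.200: state=(1.105, 2.495)
t=2.400: state=(1.407, 0.521)
t=2.600: state=(1.318, -1.391)
t=2.800: state=(0.869, -3.017)
t=3.000: state=(0.168, -3.787)
t=3.200: state=(-0.552, -3.187)
t=3.400: state=(-1.041, -1.612)
t=3.600: state=(-1.181, 0.219)
t=3.800: state=(-0.963, 1.907)
t=4.000: state=(-0.454, 3.052)
t=4.200: state=(0.185, 3.125)
t=4.400: state=(0.720, 2.085)
t=4.600: state=(0.982, 0.496)
t=4.800: state=(0.918, -1.117)
t=5.000: state=(0.560, -2.360)
t=5.200: state=(0.029, -2.781)
t=5.240: state=(-0.082, -2.738)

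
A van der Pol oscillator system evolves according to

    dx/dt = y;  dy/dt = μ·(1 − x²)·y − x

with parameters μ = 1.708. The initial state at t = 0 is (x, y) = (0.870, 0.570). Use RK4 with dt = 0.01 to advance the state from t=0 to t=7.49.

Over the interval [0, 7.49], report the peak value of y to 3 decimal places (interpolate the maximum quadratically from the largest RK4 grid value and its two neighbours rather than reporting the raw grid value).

max y = 3.466

t=0.000: state=(0.870, 0.570)
step 1 (dt=0.01): k1=(0.570, -0.633), k2=(0.567, -0.642), k3=(0.567, -0.642), k4=(0.564, -0.651); state += dt/6·(k1+2k2+2k3+k4)
t=0.010: state=(0.876, 0.564)
t=0.020: state=(0.881, 0.557)
t=0.030: state=(0.887, 0.550)
continuing one RK4 step at a time; state shown every 25 steps (Δt=0.25):
t=0.250: state=(0.989, 0.364)
t=0.500: state=(1.048, 0.104)
t=0.750: state=(1.041, -0.157)
t=1.000: state=(0.970, -0.408)
t=1.250: state=(0.835, -0.678)
t=1.500: state=(0.625, -1.029)
t=1.750: state=(0.305, -1.571)
t=2.000: state=(-0.187, -2.410)
t=2.250: state=(-0.892, -3.083)
t=2.500: state=(-1.580, -2.104)
t=2.750: state=(-1.897, -0.559)
t=3.000: state=(-1.938, 0.110)
t=3.250: state=(-1.879, 0.323)
t=3.500: state=(-1.787, 0.408)
t=3.750: state=(-1.677, 0.467)
t=4.000: state=(-1.553, 0.529)
t=4.250: state=(-1.411, 0.610)
t=4.500: state=(-1.245, 0.726)
t=4.750: state=(-1.043, 0.905)
t=5.000: state=(-0.782, 1.207)
t=5.250: state=(-0.420, 1.749)
t=5.500: state=(0.125, 2.678)
t=5.750: state=(0.915, 3.466)
t=6.000: state=(1.671, 2.205)
t=6.250: state=(1.984, 0.483)
t=6.500: state=(2.010, -0.149)
t=6.750: state=(1.946, -0.327)
t=7.000: state=(1.855, -0.395)
t=7.250: state=(1.750, -0.443)
t=7.490: state=(1.638, -0.492)
largest grid value and its neighbours: y(5.740)=3.46339, y(5.750)=3.46588, y(5.760)=3.46426
parabola through these three points peaks at t≈5.751 with y≈3.46590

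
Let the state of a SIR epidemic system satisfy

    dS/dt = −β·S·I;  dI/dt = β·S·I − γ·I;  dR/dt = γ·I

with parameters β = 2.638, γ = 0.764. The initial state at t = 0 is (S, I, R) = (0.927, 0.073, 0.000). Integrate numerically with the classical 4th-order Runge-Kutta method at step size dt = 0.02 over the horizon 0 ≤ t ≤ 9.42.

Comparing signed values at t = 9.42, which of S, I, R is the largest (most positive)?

t=0.000: state=(0.927, 0.073, 0.000)
step 1 (dt=0.02): k1=(-0.179, 0.123, 0.056), k2=(-0.181, 0.124, 0.057), k3=(-0.181, 0.124, 0.057), k4=(-0.184, 0.126, 0.058); state += dt/6·(k1+2k2+2k3+k4)
t=0.020: state=(0.923, 0.075, 0.001)
t=0.040: state=(0.920, 0.078, 0.002)
t=0.060: state=(0.916, 0.081, 0.004)
continuing one RK4 step at a time; state shown every 25 steps (Δt=0.5):
t=0.500: state=(0.801, 0.157, 0.042)
t=1.000: state=(0.604, 0.272, 0.124)
t=1.500: state=(0.396, 0.358, 0.247)
t=2.000: state=(0.243, 0.369, 0.388)
t=2.500: state=(0.153, 0.325, 0.522)
t=3.000: state=(0.104, 0.262, 0.634)
t=3.500: state=(0.077, 0.201, 0.722)
t=4.000: state=(0.061, 0.150, 0.789)
t=4.500: state=(0.051, 0.110, 0.838)
t=5.000: state=(0.045, 0.080, 0.875)
t=5.500: state=(0.041, 0.058, 0.901)
t=6.000: state=(0.039, 0.042, 0.920)
t=6.500: state=(0.037, 0.030, 0.933)
t=7.000: state=(0.036, 0.021, 0.943)
t=7.500: state=(0.035, 0.015, 0.950)
t=8.000: state=(0.034, 0.011, 0.955)
t=8.500: state=(0.034, 0.008, 0.958)
t=9.000: state=(0.034, 0.006, 0.961)
t=9.420: state=(0.033, 0.004, 0.962)
compare at T: S=0.033, I=0.004, R=0.962

largest component: R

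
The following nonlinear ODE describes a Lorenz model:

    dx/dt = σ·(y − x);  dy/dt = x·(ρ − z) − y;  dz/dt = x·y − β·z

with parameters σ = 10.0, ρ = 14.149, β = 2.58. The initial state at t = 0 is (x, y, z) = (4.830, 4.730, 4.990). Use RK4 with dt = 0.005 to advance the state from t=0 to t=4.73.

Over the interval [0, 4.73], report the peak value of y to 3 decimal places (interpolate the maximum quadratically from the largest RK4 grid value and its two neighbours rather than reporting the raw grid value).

max y = 11.005

t=0.000: state=(4.830, 4.730, 4.990)
step 1 (dt=0.005): k1=(-1.000, 39.508, 9.972), k2=(0.013, 39.266, 10.372), k3=(-0.019, 39.285, 10.379), k4=(0.965, 39.060, 10.786); state += dt/6·(k1+2k2+2k3+k4)
t=0.005: state=(4.830, 4.926, 5.042)
t=0.010: state=(4.839, 5.121, 5.098)
t=0.015: state=(4.858, 5.313, 5.158)
continuing one RK4 step at a time; state shown every 40 steps (Δt=0.2):
t=0.200: state=(8.679, 10.958, 12.068)
t=0.400: state=(7.381, 4.174, 18.773)
t=0.600: state=(2.640, 1.614, 12.805)
t=0.800: state=(2.355, 2.872, 8.397)
t=1.000: state=(4.578, 6.338, 7.484)
t=1.200: state=(8.470, 9.709, 13.826)
t=1.400: state=(6.546, 4.151, 17.211)
t=1.600: state=(3.271, 2.652, 12.337)
t=1.800: state=(3.564, 4.354, 9.077)
t=2.000: state=(6.177, 7.830, 10.204)
t=2.200: state=(8.005, 7.516, 15.946)
t=2.400: state=(5.167, 3.699, 15.002)
t=2.600: state=(3.788, 3.849, 11.250)
t=2.800: state=(5.033, 6.124, 10.081)
t=3.000: state=(7.261, 7.957, 13.367)
t=3.200: state=(6.543, 5.356, 15.619)
t=3.400: state=(4.545, 4.041, 12.990)
t=3.600: state=(4.689, 5.262, 10.925)
t=3.800: state=(6.344, 7.201, 12.082)
t=4.000: state=(6.921, 6.476, 14.864)
t=4.200: state=(5.368, 4.633, 14.011)
t=4.400: state=(4.773, 4.930, 11.904)
t=4.600: state=(5.742, 6.426, 11.779)
t=4.730: state=(6.533, 6.965, 13.066)
largest grid value and its neighbours: y(0.210)=11.00218, y(0.215)=11.00407, y(0.220)=10.99183
parabola through these three points peaks at t≈0.213 with y≈11.00502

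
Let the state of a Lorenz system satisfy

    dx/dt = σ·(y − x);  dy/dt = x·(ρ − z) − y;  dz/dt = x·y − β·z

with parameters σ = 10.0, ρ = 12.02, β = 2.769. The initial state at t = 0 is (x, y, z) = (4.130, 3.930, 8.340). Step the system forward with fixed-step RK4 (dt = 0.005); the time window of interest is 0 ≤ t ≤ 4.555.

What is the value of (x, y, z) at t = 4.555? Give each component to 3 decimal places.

t=0.000: state=(4.130, 3.930, 8.340)
step 1 (dt=0.005): k1=(-2.000, 11.268, -6.863), k2=(-1.668, 11.293, -6.718), k3=(-1.676, 11.294, -6.716), k4=(-1.351, 11.319, -6.570); state += dt/6·(k1+2k2+2k3+k4)
t=0.005: state=(4.122, 3.986, 8.306)
t=0.010: state=(4.116, 4.043, 8.274)
t=0.015: state=(4.114, 4.100, 8.244)
continuing one RK4 step at a time; state shown every 40 steps (Δt=0.2):
t=0.200: state=(5.346, 6.407, 8.546)
t=0.400: state=(7.020, 7.240, 12.015)
t=0.600: state=(5.848, 4.807, 12.978)
t=0.800: state=(4.355, 4.060, 10.626)
t=1.000: state=(4.647, 5.164, 9.182)
t=1.200: state=(5.977, 6.613, 10.254)
t=1.400: state=(6.401, 6.099, 12.290)
t=1.600: state=(5.293, 4.730, 11.809)
t=1.800: state=(4.742, 4.785, 10.271)
t=2.000: state=(5.319, 5.772, 9.969)
t=2.200: state=(6.081, 6.263, 11.196)
t=2.400: state=(5.836, 5.476, 11.904)
t=2.600: state=(5.147, 4.928, 11.100)
t=2.800: state=(5.126, 5.308, 10.331)
t=3.000: state=(5.656, 5.924, 10.645)
t=3.200: state=(5.896, 5.832, 11.458)
t=3.400: state=(5.516, 5.277, 11.434)
t=3.600: state=(5.219, 5.197, 10.800)
t=3.800: state=(5.410, 5.588, 10.590)
t=4.000: state=(5.729, 5.820, 11.037)
t=4.200: state=(5.682, 5.559, 11.374)
t=4.400: state=(5.404, 5.296, 11.112)
t=4.555: state=(5.335, 5.358, 10.815)

(x, y, z) = (5.335, 5.358, 10.815)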